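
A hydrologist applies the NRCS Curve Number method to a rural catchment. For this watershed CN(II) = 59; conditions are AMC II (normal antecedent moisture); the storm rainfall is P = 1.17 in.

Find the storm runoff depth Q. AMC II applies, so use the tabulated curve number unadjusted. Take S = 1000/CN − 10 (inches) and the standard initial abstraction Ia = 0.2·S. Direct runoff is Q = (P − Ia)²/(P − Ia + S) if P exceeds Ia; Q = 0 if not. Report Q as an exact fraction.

CN(II) = 59; AMC II needs no correction.
Max retention: S = 1000/59 − 10 = 410/59 in (≈ 6.949 in)
Ia = 0.2S: 0.2·6.949 = 1.390 in (exactly 82/59)
P = 1.170 ≤ Ia = 1.390 in: entire storm abstracted, Q = 0.

Q = 0 in ≈ 0.000 in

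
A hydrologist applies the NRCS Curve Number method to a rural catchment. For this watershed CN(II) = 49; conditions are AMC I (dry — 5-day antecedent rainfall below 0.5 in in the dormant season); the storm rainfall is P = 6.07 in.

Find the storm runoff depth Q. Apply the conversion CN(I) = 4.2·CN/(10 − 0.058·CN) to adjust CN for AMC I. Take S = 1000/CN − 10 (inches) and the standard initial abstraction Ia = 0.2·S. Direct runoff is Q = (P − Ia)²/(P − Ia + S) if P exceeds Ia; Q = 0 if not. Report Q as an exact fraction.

Dry (AMC I): CN(I) = 4.2·49/(10 − 0.058·49) = (1029/5)/(3579/500) = 34300/1193 ≈ 28.751
Retention S: 1000/CN − 10 with CN=28.751 → S = 8500/343 ≈ 24.781 in
Ia = 0.2S: 0.2·24.781 = 4.956 in (exactly 1700/343)
P − Ia = 6.070 − 4.956 = 38201/34300 ≈ 1.114 in (> 0, runoff occurs)
Runoff Q = (P−Ia)²/(P−Ia+S) = (1.114)²/(1.114+24.781) = 1459316401/30465294300 ≈ 0.048 in

Q = 1459316401/30465294300 in ≈ 0.048 in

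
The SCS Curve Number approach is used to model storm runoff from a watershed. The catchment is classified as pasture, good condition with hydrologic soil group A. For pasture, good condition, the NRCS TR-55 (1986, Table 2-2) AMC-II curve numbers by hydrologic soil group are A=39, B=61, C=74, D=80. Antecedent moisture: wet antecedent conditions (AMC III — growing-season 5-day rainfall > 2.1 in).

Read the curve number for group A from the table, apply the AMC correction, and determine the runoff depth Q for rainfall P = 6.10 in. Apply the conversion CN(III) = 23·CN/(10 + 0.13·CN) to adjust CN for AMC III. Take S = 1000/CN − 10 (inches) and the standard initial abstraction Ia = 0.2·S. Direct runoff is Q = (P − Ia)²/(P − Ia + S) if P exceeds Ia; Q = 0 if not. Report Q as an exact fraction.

Q = 29634349/15222090 in ≈ 1.947 in

NRCS table: pasture, good condition, soil group A → CN(II) = 39
Wet (AMC III): CN(III) = 23·39/(10 + 0.13·39) = 897/(1507/100) = 89700/1507 ≈ 59.522
S = 1000/(89700/1507) − 10 = 6100/897 in ≈ 6.800 in
Ia = 0.2·(6100/897) = 1220/897 in ≈ 1.360 in
P − Ia = 6.100 − 1.360 = 42517/8970 ≈ 4.740 in (> 0, runoff occurs)
Q = (42517/8970)²/((42517/8970) + 6100/897) = (1807695289/80460900)/(103517/8970) = 29634349/15222090 in ≈ 1.947 in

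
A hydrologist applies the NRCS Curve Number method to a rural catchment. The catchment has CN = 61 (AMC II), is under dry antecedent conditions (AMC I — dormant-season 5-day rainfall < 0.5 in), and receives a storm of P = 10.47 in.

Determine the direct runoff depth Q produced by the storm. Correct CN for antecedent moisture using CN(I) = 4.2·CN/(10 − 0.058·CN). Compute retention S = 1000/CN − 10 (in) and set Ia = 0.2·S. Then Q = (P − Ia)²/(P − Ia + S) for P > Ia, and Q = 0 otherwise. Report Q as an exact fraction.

Dry (AMC I): CN(I) = 4.2·61/(10 − 0.058·61) = (1281/5)/(3231/500) = 42700/1077 ≈ 39.647
Retention S: 1000/CN − 10 with CN=39.647 → S = 6500/427 ≈ 15.222 in
Initial abstraction Ia = S/5 = (6500/427)/5 = 1300/427 ≈ 3.044 in
Excess rainfall: 10.470 − 3.044 = 7.426 in; P > Ia so Q > 0
Runoff Q = (P−Ia)²/(P−Ia+S) = (7.426)²/(7.426+15.222) = 100532750761/41293846300 ≈ 2.435 in

Q = 100532750761/41293846300 in ≈ 2.435 in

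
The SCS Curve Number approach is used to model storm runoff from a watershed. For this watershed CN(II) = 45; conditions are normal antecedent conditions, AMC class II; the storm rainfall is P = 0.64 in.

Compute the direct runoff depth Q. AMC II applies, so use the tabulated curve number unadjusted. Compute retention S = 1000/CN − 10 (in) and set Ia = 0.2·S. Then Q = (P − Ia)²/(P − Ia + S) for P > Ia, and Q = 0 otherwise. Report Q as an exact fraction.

CN(II) = 45; AMC II needs no correction.
Max retention: S = 1000/45 − 10 = 110/9 in (≈ 12.222 in)
Initial abstraction Ia = S/5 = (110/9)/5 = 22/9 ≈ 2.444 in
P = 0.640 ≤ Ia = 2.444 in: entire storm abstracted, Q = 0.

Q = 0 in ≈ 0.000 in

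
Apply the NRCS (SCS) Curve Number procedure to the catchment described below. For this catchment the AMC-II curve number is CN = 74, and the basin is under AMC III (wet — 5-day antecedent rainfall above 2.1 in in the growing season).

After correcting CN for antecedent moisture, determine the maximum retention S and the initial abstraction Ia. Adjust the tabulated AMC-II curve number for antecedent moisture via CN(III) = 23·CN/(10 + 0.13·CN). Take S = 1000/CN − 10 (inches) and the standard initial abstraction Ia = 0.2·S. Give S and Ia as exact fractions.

CN(III) from CN(II)=74: (23·74)/(10 + 0.13·74) = 85100/981 ≈ 86.748
S = 1000/(85100/981) − 10 = 1300/851 in ≈ 1.528 in
Ia = 0.2·(1300/851) = 260/851 in ≈ 0.306 in

S = 1300/851 in ≈ 1.528 in; Ia = 260/851 in ≈ 0.306 in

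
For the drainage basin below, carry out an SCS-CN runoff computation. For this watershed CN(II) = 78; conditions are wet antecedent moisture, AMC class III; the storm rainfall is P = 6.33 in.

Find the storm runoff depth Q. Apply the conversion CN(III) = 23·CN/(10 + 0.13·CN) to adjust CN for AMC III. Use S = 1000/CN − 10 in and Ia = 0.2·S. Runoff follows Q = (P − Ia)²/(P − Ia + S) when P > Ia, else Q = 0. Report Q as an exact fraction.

Wet (AMC III): CN(III) = 23·78/(10 + 0.13·78) = 1794/(1007/50) = 89700/1007 ≈ 89.076
S = 1000/(89700/1007) − 10 = 1100/897 in ≈ 1.226 in
Ia = 0.2S: 0.2·1.226 = 0.245 in (exactly 220/897)
P − Ia = 6.330 − 0.245 = 545801/89700 ≈ 6.085 in (> 0, runoff occurs)
Runoff Q = (P−Ia)²/(P−Ia+S) = (6.085)²/(6.085+1.226) = 297898731601/58825349700 ≈ 5.064 in

Q = 297898731601/58825349700 in ≈ 5.064 in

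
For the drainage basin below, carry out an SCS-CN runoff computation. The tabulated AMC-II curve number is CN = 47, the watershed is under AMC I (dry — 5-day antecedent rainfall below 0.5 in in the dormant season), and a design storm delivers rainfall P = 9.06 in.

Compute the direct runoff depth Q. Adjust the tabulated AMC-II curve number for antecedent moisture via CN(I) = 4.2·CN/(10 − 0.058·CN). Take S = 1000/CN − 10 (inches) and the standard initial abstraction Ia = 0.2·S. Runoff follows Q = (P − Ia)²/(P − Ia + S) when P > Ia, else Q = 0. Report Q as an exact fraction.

Dry (AMC I): CN(I) = 4.2·47/(10 − 0.058·47) = (987/5)/(3637/500) = 98700/3637 ≈ 27.138
S = 1000/(98700/3637) − 10 = 26500/987 in ≈ 26.849 in
Ia = 0.2S: 0.2·26.849 = 5.370 in (exactly 5300/987)
Excess rainfall: 9.060 − 5.370 = 3.690 in; P > Ia so Q > 0
Q = (182111/49350)²/((182111/49350) + 26500/987) = (33164416321/2435422500)/(1507111/49350) = 33164416321/74375927850 in ≈ 0.446 in

Q = 33164416321/74375927850 in ≈ 0.446 in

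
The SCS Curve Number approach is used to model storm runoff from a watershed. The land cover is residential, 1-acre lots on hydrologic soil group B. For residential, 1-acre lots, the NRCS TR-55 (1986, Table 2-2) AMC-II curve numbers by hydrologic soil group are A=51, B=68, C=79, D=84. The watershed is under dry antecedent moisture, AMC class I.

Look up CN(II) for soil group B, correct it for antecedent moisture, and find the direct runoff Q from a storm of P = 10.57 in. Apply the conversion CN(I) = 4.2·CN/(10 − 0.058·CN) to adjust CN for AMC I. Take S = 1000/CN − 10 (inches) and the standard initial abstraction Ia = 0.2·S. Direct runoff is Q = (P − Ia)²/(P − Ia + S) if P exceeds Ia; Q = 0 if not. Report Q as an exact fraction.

NRCS table: residential, 1-acre lots, soil group B → CN(II) = 68
Dry (AMC I): CN(I) = 4.2·68/(10 − 0.058·68) = (1428/5)/(757/125) = 35700/757 ≈ 47.160
S = 1000/(35700/757) − 10 = 4000/357 in ≈ 11.204 in
Initial abstraction Ia = S/5 = (4000/357)/5 = 800/357 ≈ 2.241 in
Since P=10.570 > Ia=2.241: effective rainfall P−Ia = 297349/35700 in
Q: (297349/35700)² ÷ (697349/35700) = 88416427801/24895359300 in (≈ 3.552 in)

Q = 88416427801/24895359300 in ≈ 3.552 in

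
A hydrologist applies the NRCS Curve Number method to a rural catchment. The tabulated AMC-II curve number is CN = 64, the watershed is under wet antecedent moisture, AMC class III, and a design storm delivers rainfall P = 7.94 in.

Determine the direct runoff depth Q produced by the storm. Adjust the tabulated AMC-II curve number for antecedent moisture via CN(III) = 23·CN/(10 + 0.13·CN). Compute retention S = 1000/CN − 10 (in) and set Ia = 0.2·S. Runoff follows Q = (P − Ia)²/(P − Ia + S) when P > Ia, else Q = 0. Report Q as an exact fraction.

CN(III) from CN(II)=64: (23·64)/(10 + 0.13·64) = 18400/229 ≈ 80.349
S = 1000/(18400/229) − 10 = 225/92 in ≈ 2.446 in
Ia = 0.2·(225/92) = 45/92 in ≈ 0.489 in
P − Ia = 7.940 − 0.489 = 17137/2300 ≈ 7.451 in (> 0, runoff occurs)
Runoff Q = (P−Ia)²/(P−Ia+S) = (7.451)²/(7.451+2.446) = 293676769/52352600 ≈ 5.610 in

Q = 293676769/52352600 in ≈ 5.610 in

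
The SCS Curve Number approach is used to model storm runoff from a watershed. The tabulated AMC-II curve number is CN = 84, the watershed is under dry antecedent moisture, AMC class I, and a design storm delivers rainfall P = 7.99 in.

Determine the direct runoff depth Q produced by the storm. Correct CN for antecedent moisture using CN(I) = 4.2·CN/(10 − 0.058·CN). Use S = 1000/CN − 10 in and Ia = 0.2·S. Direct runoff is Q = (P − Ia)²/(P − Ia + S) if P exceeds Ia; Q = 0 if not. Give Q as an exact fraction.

Q = 97568144881/22595031900 in ≈ 4.318 in

CN(I) from CN(II)=84: (4.2·84)/(10 − 0.058·84) = 44100/641 ≈ 68.799
S = 1000/(44100/641) − 10 = 2000/441 in ≈ 4.535 in
Ia = 0.2S: 0.2·4.535 = 0.907 in (exactly 400/441)
Excess rainfall: 7.990 − 0.907 = 7.083 in; P > Ia so Q > 0
Q = (312359/44100)²/((312359/44100) + 2000/441) = (97568144881/1944810000)/(512359/44100) = 97568144881/22595031900 in ≈ 4.318 in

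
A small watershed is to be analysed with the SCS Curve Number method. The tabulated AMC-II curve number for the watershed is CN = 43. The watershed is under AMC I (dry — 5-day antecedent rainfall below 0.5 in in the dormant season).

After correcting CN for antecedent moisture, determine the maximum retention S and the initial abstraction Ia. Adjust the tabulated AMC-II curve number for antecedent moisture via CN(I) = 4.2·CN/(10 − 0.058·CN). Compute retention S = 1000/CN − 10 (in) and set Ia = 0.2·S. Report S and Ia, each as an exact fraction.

Dry (AMC I): CN(I) = 4.2·43/(10 − 0.058·43) = (903/5)/(3753/500) = 30100/1251 ≈ 24.061
Max retention: S = 1000/(30100/1251) − 10 = 9500/301 in (≈ 31.561 in)
Ia = 0.2S: 0.2·31.561 = 6.312 in (exactly 1900/301)

S = 9500/301 in ≈ 31.561 in; Ia = 1900/301 in ≈ 6.312 in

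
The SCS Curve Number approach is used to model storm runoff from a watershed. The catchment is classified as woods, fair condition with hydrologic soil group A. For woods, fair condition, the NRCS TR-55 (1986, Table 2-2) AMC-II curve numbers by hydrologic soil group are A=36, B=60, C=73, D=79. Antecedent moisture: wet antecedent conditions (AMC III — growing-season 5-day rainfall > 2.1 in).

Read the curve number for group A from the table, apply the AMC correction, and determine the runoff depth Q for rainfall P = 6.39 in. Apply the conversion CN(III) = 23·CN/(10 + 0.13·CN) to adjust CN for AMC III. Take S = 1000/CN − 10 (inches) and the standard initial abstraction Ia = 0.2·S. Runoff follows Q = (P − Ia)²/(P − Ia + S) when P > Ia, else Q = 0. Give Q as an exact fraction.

Q = 10054674529/5387651100 in ≈ 1.866 in

NRCS table: woods, fair condition, soil group A → CN(II) = 36
CN(III) from CN(II)=36: (23·36)/(10 + 0.13·36) = 20700/367 ≈ 56.403
S = 1000/(20700/367) − 10 = 1600/207 in ≈ 7.729 in
Ia = 0.2S: 0.2·7.729 = 1.546 in (exactly 320/207)
P − Ia = 6.390 − 1.546 = 100273/20700 ≈ 4.844 in (> 0, runoff occurs)
Q = (100273/20700)²/((100273/20700) + 1600/207) = (10054674529/428490000)/(260273/20700) = 10054674529/5387651100 in ≈ 1.866 in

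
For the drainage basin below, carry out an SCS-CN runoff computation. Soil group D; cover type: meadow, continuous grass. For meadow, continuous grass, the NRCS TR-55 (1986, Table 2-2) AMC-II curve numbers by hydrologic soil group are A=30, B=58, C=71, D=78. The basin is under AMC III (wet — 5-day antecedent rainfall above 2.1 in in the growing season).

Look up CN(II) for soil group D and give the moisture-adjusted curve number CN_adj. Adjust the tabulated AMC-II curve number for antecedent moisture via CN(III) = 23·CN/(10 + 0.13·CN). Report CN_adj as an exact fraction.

CN_adj = 89700/1007 ≈ 89.076

NRCS table: meadow, continuous grass, soil group D → CN(II) = 78
CN(III) from CN(II)=78: (23·78)/(10 + 0.13·78) = 89700/1007 ≈ 89.076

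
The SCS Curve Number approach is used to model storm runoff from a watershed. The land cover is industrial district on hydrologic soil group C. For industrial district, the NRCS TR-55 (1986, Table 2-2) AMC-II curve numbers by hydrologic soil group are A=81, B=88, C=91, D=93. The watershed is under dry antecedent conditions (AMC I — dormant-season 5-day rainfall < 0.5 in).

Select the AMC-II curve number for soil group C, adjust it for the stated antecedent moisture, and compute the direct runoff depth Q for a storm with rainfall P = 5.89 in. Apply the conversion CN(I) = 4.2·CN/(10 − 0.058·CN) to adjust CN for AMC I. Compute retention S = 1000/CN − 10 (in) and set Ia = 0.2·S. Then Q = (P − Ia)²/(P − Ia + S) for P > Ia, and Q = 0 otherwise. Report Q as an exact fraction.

NRCS table: industrial district, soil group C → CN(II) = 91
Adjust CN=91 to AMC I: 4.2·91/(10 − 0.058·91) → (1911/5) ÷ (2361/500) = 63700/787 ≈ 80.940
Max retention: S = 1000/(63700/787) − 10 = 1500/637 in (≈ 2.355 in)
Initial abstraction Ia = S/5 = (1500/637)/5 = 300/637 ≈ 0.471 in
Since P=5.890 > Ia=0.471: effective rainfall P−Ia = 345193/63700 in
Q = (345193/63700)²/((345193/63700) + 1500/637) = (119158207249/4057690000)/(495193/63700) = 119158207249/31543794100 in ≈ 3.778 in

Q = 119158207249/31543794100 in ≈ 3.778 in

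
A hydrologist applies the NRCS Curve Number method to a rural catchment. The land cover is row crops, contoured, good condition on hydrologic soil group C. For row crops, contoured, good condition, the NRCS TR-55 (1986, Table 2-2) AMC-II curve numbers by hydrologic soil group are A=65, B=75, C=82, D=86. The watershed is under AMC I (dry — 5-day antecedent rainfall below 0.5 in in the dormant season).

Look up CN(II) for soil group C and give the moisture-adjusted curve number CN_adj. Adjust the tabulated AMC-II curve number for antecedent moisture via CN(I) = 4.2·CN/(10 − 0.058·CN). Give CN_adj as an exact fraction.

NRCS table: row crops, contoured, good condition, soil group C → CN(II) = 82
CN(I) from CN(II)=82: (4.2·82)/(10 − 0.058·82) = 28700/437 ≈ 65.675

CN_adj = 28700/437 ≈ 65.675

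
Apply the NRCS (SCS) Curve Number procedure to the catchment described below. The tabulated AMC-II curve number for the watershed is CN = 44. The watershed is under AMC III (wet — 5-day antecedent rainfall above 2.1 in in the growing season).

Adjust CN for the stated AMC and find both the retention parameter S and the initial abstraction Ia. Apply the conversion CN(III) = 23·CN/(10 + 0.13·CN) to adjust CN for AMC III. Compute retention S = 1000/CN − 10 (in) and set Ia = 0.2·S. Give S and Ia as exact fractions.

S = 1400/253 in ≈ 5.534 in; Ia = 280/253 in ≈ 1.107 in

CN(III) from CN(II)=44: (23·44)/(10 + 0.13·44) = 25300/393 ≈ 64.377
Retention S: 1000/CN − 10 with CN=64.377 → S = 1400/253 ≈ 5.534 in
Ia = 0.2·(1400/253) = 280/253 in ≈ 1.107 in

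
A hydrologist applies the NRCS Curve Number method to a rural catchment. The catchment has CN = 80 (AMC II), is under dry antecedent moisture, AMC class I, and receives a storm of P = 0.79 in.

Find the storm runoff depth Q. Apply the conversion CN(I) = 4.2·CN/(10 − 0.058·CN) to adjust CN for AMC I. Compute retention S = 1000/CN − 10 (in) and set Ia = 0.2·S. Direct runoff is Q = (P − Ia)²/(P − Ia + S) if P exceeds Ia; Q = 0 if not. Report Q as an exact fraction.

Dry (AMC I): CN(I) = 4.2·80/(10 − 0.058·80) = 336/(134/25) = 4200/67 ≈ 62.687
S = 1000/(4200/67) − 10 = 125/21 in ≈ 5.952 in
Ia = 0.2·(125/21) = 25/21 in ≈ 1.190 in
P = 0.790 ≤ Ia = 1.190 in: entire storm abstracted, Q = 0.

Q = 0 in ≈ 0.000 in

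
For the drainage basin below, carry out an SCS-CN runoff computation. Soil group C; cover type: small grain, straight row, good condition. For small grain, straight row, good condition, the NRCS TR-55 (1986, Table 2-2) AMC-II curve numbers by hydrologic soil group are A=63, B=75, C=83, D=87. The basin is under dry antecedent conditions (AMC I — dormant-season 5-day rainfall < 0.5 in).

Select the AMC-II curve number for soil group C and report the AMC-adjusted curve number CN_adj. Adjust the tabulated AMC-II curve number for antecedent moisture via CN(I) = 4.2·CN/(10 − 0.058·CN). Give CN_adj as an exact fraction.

NRCS table: small grain, straight row, good condition, soil group C → CN(II) = 83
Adjust CN=83 to AMC I: 4.2·83/(10 − 0.058·83) → (1743/5) ÷ (2593/500) = 174300/2593 ≈ 67.219

CN_adj = 174300/2593 ≈ 67.219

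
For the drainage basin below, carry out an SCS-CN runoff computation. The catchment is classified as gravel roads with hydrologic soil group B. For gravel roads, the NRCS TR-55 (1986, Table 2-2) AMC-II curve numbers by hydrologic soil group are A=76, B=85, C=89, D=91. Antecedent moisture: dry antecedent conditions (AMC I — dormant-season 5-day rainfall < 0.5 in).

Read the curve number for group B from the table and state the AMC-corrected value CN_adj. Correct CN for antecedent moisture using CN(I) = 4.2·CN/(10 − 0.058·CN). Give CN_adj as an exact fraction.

NRCS table: gravel roads, soil group B → CN(II) = 85
CN(I) from CN(II)=85: (4.2·85)/(10 − 0.058·85) = 11900/169 ≈ 70.414

CN_adj = 11900/169 ≈ 70.414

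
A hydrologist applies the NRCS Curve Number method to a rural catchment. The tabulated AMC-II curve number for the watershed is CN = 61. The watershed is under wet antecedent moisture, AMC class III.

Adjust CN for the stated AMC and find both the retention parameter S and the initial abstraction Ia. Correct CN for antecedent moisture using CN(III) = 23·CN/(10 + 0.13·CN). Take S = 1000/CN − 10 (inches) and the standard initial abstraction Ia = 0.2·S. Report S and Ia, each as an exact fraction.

Wet (AMC III): CN(III) = 23·61/(10 + 0.13·61) = 1403/(1793/100) = 140300/1793 ≈ 78.249
Retention S: 1000/CN − 10 with CN=78.249 → S = 3900/1403 ≈ 2.780 in
Initial abstraction Ia = S/5 = (3900/1403)/5 = 780/1403 ≈ 0.556 in

S = 3900/1403 in ≈ 2.780 in; Ia = 780/1403 in ≈ 0.556 in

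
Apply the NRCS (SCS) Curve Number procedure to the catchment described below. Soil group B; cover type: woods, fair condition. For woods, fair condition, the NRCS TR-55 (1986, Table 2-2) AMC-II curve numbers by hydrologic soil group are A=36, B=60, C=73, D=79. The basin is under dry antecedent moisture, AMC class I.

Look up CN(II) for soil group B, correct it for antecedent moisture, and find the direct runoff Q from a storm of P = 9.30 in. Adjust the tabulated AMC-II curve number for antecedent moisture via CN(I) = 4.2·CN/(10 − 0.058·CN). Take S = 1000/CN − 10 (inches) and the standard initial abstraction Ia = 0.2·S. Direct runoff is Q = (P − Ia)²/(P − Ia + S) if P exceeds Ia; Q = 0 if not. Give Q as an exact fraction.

NRCS table: woods, fair condition, soil group B → CN(II) = 60
Dry (AMC I): CN(I) = 4.2·60/(10 − 0.058·60) = 252/(163/25) = 6300/163 ≈ 38.650
S = 1000/(6300/163) − 10 = 1000/63 in ≈ 15.873 in
Ia = 0.2S: 0.2·15.873 = 3.175 in (exactly 200/63)
P − Ia = 9.300 − 3.175 = 3859/630 ≈ 6.125 in (> 0, runoff occurs)
Q: (3859/630)² ÷ (13859/630) = 14891881/8731170 in (≈ 1.706 in)

Q = 14891881/8731170 in ≈ 1.706 in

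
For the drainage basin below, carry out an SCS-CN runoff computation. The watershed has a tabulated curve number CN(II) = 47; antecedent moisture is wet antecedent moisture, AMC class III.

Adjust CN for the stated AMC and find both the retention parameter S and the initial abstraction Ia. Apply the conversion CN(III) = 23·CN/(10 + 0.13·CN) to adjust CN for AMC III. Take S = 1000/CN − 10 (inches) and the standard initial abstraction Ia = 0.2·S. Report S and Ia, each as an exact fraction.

S = 5300/1081 in ≈ 4.903 in; Ia = 1060/1081 in ≈ 0.981 in

Adjust CN=47 to AMC III: 23·47/(10 + 0.13·47) → 1081 ÷ (1611/100) = 108100/1611 ≈ 67.101
S = 1000/(108100/1611) − 10 = 5300/1081 in ≈ 4.903 in
Initial abstraction Ia = S/5 = (5300/1081)/5 = 1060/1081 ≈ 0.981 in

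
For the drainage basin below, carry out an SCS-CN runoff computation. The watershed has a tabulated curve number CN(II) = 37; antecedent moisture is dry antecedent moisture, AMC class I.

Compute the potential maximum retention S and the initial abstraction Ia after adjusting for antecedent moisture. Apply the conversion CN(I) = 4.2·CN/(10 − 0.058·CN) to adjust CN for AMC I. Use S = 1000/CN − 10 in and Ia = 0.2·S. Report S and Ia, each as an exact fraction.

S = 1500/37 in ≈ 40.541 in; Ia = 300/37 in ≈ 8.108 in

Dry (AMC I): CN(I) = 4.2·37/(10 − 0.058·37) = (777/5)/(3927/500) = 3700/187 ≈ 19.786
Retention S: 1000/CN − 10 with CN=19.786 → S = 1500/37 ≈ 40.541 in
Ia = 0.2S: 0.2·40.541 = 8.108 in (exactly 300/37)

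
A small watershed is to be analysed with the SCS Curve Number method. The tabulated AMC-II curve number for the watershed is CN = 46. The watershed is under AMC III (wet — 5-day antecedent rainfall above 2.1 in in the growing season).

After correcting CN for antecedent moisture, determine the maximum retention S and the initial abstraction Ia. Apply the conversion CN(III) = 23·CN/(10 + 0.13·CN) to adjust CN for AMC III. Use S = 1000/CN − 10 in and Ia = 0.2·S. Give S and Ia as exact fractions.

CN(III) from CN(II)=46: (23·46)/(10 + 0.13·46) = 52900/799 ≈ 66.208
S = 1000/(52900/799) − 10 = 2700/529 in ≈ 5.104 in
Initial abstraction Ia = S/5 = (2700/529)/5 = 540/529 ≈ 1.021 in

S = 2700/529 in ≈ 5.104 in; Ia = 540/529 in ≈ 1.021 in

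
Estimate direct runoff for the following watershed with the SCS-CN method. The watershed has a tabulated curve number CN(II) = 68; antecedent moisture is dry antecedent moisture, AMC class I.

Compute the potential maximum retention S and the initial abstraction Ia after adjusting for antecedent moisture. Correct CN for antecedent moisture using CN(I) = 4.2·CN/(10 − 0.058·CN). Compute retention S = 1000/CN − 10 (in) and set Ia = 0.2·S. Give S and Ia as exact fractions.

S = 4000/357 in ≈ 11.204 in; Ia = 800/357 in ≈ 2.241 in

CN(I) from CN(II)=68: (4.2·68)/(10 − 0.058·68) = 35700/757 ≈ 47.160
S = 1000/(35700/757) − 10 = 4000/357 in ≈ 11.204 in
Ia = 0.2·(4000/357) = 800/357 in ≈ 2.241 in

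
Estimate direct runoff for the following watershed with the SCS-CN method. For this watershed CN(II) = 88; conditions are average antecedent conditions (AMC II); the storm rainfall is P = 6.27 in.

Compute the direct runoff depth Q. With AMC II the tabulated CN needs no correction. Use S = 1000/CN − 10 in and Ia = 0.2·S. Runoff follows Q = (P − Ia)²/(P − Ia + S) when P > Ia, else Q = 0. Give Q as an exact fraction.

AMC II — tabulated CN = 88 applies directly.
Max retention: S = 1000/88 − 10 = 15/11 in (≈ 1.364 in)
Ia = 0.2·(15/11) = 3/11 in ≈ 0.273 in
P − Ia = 6.270 − 0.273 = 6597/1100 ≈ 5.997 in (> 0, runoff occurs)
Q: (6597/1100)² ÷ (8097/1100) = 14506803/2968900 in (≈ 4.886 in)

Q = 14506803/2968900 in ≈ 4.886 in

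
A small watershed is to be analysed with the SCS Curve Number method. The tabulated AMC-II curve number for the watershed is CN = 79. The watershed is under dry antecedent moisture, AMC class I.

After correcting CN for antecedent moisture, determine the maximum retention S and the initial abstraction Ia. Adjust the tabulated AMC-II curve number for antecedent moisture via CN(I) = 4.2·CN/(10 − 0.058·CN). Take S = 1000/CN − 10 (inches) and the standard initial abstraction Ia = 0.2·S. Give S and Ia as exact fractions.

S = 500/79 in ≈ 6.329 in; Ia = 100/79 in ≈ 1.266 in

Adjust CN=79 to AMC I: 4.2·79/(10 − 0.058·79) → (1659/5) ÷ (2709/500) = 7900/129 ≈ 61.240
S = 1000/(7900/129) − 10 = 500/79 in ≈ 6.329 in
Ia = 0.2S: 0.2·6.329 = 1.266 in (exactly 100/79)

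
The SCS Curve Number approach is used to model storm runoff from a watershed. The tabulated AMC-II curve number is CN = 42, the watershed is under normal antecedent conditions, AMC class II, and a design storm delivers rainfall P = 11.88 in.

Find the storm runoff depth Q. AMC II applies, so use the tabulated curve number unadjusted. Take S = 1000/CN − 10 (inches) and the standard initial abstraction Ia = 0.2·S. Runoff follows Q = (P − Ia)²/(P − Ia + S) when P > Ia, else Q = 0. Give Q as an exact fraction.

CN(II) = 42; AMC II needs no correction.
S = 1000/42 − 10 = 290/21 in ≈ 13.810 in
Initial abstraction Ia = S/5 = (290/21)/5 = 58/21 ≈ 2.762 in
Excess rainfall: 11.880 − 2.762 = 9.118 in; P > Ia so Q > 0
Q = (4787/525)²/((4787/525) + 290/21) = (22915369/275625)/(12037/525) = 22915369/6319425 in ≈ 3.626 in

Q = 22915369/6319425 in ≈ 3.626 in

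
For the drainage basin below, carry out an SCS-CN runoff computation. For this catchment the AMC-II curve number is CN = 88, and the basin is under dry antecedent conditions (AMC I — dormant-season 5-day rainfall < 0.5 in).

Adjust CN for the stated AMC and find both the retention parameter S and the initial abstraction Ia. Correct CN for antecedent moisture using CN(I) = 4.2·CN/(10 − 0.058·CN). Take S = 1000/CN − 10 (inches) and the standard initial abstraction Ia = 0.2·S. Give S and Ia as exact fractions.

S = 250/77 in ≈ 3.247 in; Ia = 50/77 in ≈ 0.649 in

CN(I) from CN(II)=88: (4.2·88)/(10 − 0.058·88) = 3850/51 ≈ 75.490
Max retention: S = 1000/(3850/51) − 10 = 250/77 in (≈ 3.247 in)
Ia = 0.2S: 0.2·3.247 = 0.649 in (exactly 50/77)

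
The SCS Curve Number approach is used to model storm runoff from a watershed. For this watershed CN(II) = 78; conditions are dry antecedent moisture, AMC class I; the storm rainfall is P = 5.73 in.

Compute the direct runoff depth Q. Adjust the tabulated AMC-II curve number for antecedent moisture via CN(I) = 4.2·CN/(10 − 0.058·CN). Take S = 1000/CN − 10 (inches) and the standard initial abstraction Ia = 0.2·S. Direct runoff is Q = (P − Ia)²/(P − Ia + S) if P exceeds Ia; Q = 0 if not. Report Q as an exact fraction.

Q = 129087148369/74470605300 in ≈ 1.733 in

Dry (AMC I): CN(I) = 4.2·78/(10 − 0.058·78) = (1638/5)/(1369/250) = 81900/1369 ≈ 59.825
Max retention: S = 1000/(81900/1369) − 10 = 5500/819 in (≈ 6.716 in)
Initial abstraction Ia = S/5 = (5500/819)/5 = 1100/819 ≈ 1.343 in
Excess rainfall: 5.730 − 1.343 = 4.387 in; P > Ia so Q > 0
Q: (359287/81900)² ÷ (909287/81900) = 129087148369/74470605300 in (≈ 1.733 in)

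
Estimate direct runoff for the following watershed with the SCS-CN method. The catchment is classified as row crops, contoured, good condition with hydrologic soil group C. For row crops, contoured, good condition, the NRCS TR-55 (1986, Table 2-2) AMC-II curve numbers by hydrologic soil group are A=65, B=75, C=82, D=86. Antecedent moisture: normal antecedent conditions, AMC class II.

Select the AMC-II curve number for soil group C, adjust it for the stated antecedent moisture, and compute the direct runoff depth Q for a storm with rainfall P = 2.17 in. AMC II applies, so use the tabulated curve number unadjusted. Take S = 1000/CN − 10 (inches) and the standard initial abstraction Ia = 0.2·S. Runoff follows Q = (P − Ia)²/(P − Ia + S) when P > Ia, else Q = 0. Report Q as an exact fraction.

Q = 50367409/65997700 in ≈ 0.763 in

NRCS table: row crops, contoured, good condition, soil group C → CN(II) = 82
Average conditions: CN = 82 (no AMC adjustment).
Max retention: S = 1000/82 − 10 = 90/41 in (≈ 2.195 in)
Ia = 0.2·(90/41) = 18/41 in ≈ 0.439 in
P − Ia = 2.170 − 0.439 = 7097/4100 ≈ 1.731 in (> 0, runoff occurs)
Runoff Q = (P−Ia)²/(P−Ia+S) = (1.731)²/(1.731+2.195) = 50367409/65997700 ≈ 0.763 in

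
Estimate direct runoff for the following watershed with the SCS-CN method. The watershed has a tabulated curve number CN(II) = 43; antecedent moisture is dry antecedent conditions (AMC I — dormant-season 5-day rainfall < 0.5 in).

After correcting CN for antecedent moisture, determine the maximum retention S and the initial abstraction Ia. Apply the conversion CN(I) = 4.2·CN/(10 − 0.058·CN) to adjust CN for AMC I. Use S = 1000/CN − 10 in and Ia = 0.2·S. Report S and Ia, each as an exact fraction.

S = 9500/301 in ≈ 31.561 in; Ia = 1900/301 in ≈ 6.312 in

Adjust CN=43 to AMC I: 4.2·43/(10 − 0.058·43) → (903/5) ÷ (3753/500) = 30100/1251 ≈ 24.061
Retention S: 1000/CN − 10 with CN=24.061 → S = 9500/301 ≈ 31.561 in
Initial abstraction Ia = S/5 = (9500/301)/5 = 1900/301 ≈ 6.312 in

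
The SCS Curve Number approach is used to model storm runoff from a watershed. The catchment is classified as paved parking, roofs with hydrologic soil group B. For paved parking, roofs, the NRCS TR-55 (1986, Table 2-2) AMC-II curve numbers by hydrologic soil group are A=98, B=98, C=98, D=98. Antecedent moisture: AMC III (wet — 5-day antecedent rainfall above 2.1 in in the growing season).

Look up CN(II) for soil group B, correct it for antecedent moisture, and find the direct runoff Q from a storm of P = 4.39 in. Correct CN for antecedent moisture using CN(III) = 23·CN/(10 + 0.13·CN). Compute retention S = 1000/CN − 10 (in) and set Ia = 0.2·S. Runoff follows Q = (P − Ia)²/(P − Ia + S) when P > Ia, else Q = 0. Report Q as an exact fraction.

Q = 242805519009/56660263100 in ≈ 4.285 in

NRCS table: paved parking, roofs, soil group B → CN(II) = 98
CN(III) from CN(II)=98: (23·98)/(10 + 0.13·98) = 112700/1137 ≈ 99.120
Retention S: 1000/CN − 10 with CN=99.120 → S = 100/1127 ≈ 0.089 in
Ia = 0.2·(100/1127) = 20/1127 in ≈ 0.018 in
Since P=4.390 > Ia=0.018: effective rainfall P−Ia = 492753/112700 in
Q: (492753/112700)² ÷ (502753/112700) = 242805519009/56660263100 in (≈ 4.285 in)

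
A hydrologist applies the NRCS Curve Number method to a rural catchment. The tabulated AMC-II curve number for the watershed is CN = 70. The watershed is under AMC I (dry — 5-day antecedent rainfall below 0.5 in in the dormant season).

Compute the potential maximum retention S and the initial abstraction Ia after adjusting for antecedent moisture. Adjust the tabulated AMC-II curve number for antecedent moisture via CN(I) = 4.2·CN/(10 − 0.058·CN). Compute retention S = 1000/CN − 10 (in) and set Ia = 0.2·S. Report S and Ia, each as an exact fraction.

Adjust CN=70 to AMC I: 4.2·70/(10 − 0.058·70) → 294 ÷ (297/50) = 4900/99 ≈ 49.495
Max retention: S = 1000/(4900/99) − 10 = 500/49 in (≈ 10.204 in)
Initial abstraction Ia = S/5 = (500/49)/5 = 100/49 ≈ 2.041 in

S = 500/49 in ≈ 10.204 in; Ia = 100/49 in ≈ 2.041 in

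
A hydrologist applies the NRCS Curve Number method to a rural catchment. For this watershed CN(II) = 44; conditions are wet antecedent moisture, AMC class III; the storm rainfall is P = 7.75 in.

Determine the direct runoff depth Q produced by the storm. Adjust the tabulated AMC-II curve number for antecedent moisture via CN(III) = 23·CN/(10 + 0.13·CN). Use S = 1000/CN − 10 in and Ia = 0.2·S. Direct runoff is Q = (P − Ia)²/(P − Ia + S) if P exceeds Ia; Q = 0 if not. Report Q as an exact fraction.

Adjust CN=44 to AMC III: 23·44/(10 + 0.13·44) → 1012 ÷ (393/25) = 25300/393 ≈ 64.377
S = 1000/(25300/393) − 10 = 1400/253 in ≈ 5.534 in
Ia = 0.2S: 0.2·5.534 = 1.107 in (exactly 280/253)
P − Ia = 7.750 − 1.107 = 6723/1012 ≈ 6.643 in (> 0, runoff occurs)
Q: (6723/1012)² ÷ (12323/1012) = 45198729/12470876 in (≈ 3.624 in)

Q = 45198729/12470876 in ≈ 3.624 in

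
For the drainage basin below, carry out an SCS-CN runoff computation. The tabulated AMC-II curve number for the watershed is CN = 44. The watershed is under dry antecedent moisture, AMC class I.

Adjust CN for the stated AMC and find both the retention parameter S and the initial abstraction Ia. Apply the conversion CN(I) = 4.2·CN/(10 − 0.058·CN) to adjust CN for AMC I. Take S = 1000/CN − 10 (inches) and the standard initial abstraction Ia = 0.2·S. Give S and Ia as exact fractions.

Dry (AMC I): CN(I) = 4.2·44/(10 − 0.058·44) = (924/5)/(931/125) = 3300/133 ≈ 24.812
Max retention: S = 1000/(3300/133) − 10 = 1000/33 in (≈ 30.303 in)
Initial abstraction Ia = S/5 = (1000/33)/5 = 200/33 ≈ 6.061 in

S = 1000/33 in ≈ 30.303 in; Ia = 200/33 in ≈ 6.061 in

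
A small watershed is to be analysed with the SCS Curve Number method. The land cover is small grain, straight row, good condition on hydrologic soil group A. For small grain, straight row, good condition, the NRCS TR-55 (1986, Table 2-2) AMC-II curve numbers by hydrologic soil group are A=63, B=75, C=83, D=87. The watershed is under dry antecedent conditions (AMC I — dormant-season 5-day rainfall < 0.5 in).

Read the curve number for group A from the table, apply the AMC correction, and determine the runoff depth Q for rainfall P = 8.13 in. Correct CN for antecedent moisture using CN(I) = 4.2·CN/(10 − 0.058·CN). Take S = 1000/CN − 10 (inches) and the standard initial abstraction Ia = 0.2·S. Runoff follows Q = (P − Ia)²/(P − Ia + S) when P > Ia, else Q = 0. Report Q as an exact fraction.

Q = 497869948801/338105747700 in ≈ 1.473 in

NRCS table: small grain, straight row, good condition, soil group A → CN(II) = 63
Dry (AMC I): CN(I) = 4.2·63/(10 − 0.058·63) = (1323/5)/(3173/500) = 132300/3173 ≈ 41.696
S = 1000/(132300/3173) − 10 = 18500/1323 in ≈ 13.983 in
Initial abstraction Ia = S/5 = (18500/1323)/5 = 3700/1323 ≈ 2.797 in
P − Ia = 8.130 − 2.797 = 705599/132300 ≈ 5.333 in (> 0, runoff occurs)
Q = (705599/132300)²/((705599/132300) + 18500/1323) = (497869948801/17503290000)/(2555599/132300) = 497869948801/338105747700 in ≈ 1.473 in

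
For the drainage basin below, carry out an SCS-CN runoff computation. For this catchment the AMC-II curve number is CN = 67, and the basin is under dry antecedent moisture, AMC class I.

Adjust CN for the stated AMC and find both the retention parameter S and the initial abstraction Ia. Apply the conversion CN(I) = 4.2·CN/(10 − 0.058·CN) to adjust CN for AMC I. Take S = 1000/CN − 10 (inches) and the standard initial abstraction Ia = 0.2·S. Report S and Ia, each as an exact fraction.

S = 5500/469 in ≈ 11.727 in; Ia = 1100/469 in ≈ 2.345 in

Adjust CN=67 to AMC I: 4.2·67/(10 − 0.058·67) → (1407/5) ÷ (3057/500) = 46900/1019 ≈ 46.026
S = 1000/(46900/1019) − 10 = 5500/469 in ≈ 11.727 in
Ia = 0.2S: 0.2·11.727 = 2.345 in (exactly 1100/469)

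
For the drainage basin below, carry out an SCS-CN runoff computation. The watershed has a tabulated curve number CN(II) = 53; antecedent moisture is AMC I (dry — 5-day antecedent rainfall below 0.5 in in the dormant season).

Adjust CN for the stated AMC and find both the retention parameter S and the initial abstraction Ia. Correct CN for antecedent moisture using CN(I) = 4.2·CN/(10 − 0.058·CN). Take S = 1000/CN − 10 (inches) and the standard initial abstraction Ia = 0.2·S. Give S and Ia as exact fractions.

S = 23500/1113 in ≈ 21.114 in; Ia = 4700/1113 in ≈ 4.223 in

Dry (AMC I): CN(I) = 4.2·53/(10 − 0.058·53) = (1113/5)/(3463/500) = 111300/3463 ≈ 32.140
Retention S: 1000/CN − 10 with CN=32.140 → S = 23500/1113 ≈ 21.114 in
Ia = 0.2·(23500/1113) = 4700/1113 in ≈ 4.223 in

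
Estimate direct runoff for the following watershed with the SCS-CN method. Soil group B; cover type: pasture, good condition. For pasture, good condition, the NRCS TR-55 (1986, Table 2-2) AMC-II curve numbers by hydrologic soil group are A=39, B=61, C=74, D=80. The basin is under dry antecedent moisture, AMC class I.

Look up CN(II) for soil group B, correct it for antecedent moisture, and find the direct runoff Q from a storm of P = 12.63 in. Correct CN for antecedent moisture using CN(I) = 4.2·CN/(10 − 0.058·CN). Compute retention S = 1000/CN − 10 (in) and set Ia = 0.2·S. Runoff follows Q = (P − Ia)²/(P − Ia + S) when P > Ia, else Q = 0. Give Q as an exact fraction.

Q = 167527308601/45232152700 in ≈ 3.704 in

NRCS table: pasture, good condition, soil group B → CN(II) = 61
CN(I) from CN(II)=61: (4.2·61)/(10 − 0.058·61) = 42700/1077 ≈ 39.647
S = 1000/(42700/1077) − 10 = 6500/427 in ≈ 15.222 in
Ia = 0.2S: 0.2·15.222 = 3.044 in (exactly 1300/427)
P − Ia = 12.630 − 3.044 = 409301/42700 ≈ 9.586 in (> 0, runoff occurs)
Q = (409301/42700)²/((409301/42700) + 6500/427) = (167527308601/1823290000)/(1059301/42700) = 167527308601/45232152700 in ≈ 3.704 in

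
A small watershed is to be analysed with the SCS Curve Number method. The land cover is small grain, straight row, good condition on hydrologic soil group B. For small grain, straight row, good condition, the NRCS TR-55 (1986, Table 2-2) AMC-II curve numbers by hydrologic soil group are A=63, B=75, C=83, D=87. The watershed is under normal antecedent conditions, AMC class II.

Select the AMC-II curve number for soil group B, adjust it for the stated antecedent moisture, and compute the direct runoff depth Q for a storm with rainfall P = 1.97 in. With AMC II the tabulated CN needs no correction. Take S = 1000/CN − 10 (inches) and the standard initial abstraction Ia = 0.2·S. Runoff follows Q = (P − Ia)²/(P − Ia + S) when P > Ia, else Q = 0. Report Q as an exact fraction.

Q = 152881/417300 in ≈ 0.366 in

NRCS table: small grain, straight row, good condition, soil group B → CN(II) = 75
CN(II) = 75; AMC II needs no correction.
Max retention: S = 1000/75 − 10 = 10/3 in (≈ 3.333 in)
Ia = 0.2·(10/3) = 2/3 in ≈ 0.667 in
Since P=1.970 > Ia=0.667: effective rainfall P−Ia = 391/300 in
Q: (391/300)² ÷ (1391/300) = 152881/417300 in (≈ 0.366 in)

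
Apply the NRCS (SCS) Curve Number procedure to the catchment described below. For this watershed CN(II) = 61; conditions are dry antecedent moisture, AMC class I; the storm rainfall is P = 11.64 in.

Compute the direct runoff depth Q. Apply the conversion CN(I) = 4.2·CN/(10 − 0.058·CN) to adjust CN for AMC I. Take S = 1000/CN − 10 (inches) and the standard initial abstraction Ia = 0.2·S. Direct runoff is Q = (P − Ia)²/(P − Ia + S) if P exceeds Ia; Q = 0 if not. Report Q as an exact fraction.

Q = 8419347049/2714193475 in ≈ 3.102 in

Dry (AMC I): CN(I) = 4.2·61/(10 − 0.058·61) = (1281/5)/(3231/500) = 42700/1077 ≈ 39.647
S = 1000/(42700/1077) − 10 = 6500/427 in ≈ 15.222 in
Initial abstraction Ia = S/5 = (6500/427)/5 = 1300/427 ≈ 3.044 in
Excess rainfall: 11.640 − 3.044 = 8.596 in; P > Ia so Q > 0
Runoff Q = (P−Ia)²/(P−Ia+S) = (8.596)²/(8.596+15.222) = 8419347049/2714193475 ≈ 3.102 in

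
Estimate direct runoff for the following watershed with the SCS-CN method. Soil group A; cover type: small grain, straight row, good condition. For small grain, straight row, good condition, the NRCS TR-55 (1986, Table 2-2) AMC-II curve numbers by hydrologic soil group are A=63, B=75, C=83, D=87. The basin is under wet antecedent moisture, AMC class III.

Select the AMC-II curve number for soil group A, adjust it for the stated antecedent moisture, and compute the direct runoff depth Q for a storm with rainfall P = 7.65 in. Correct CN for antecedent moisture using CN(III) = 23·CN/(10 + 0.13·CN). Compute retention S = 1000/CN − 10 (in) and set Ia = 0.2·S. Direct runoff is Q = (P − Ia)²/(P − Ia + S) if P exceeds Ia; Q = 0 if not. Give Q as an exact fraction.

Q = 42806368609/8140395060 in ≈ 5.259 in

NRCS table: small grain, straight row, good condition, soil group A → CN(II) = 63
Wet (AMC III): CN(III) = 23·63/(10 + 0.13·63) = 1449/(1819/100) = 144900/1819 ≈ 79.659
Max retention: S = 1000/(144900/1819) − 10 = 3700/1449 in (≈ 2.553 in)
Ia = 0.2·(3700/1449) = 740/1449 in ≈ 0.511 in
P − Ia = 7.650 − 0.511 = 206897/28980 ≈ 7.139 in (> 0, runoff occurs)
Runoff Q = (P−Ia)²/(P−Ia+S) = (7.139)²/(7.139+2.553) = 42806368609/8140395060 ≈ 5.259 in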